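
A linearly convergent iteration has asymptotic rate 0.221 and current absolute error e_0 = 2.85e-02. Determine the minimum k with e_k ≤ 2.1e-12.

16

After k steps, e_k ≈ 2.85e-02·0.221^k.
Need 0.221^k ≤ 2.1e-12/2.85e-02 = 7.36842e-11.
k ≥ ln(7.36842e-11)/ln(0.221) = -23.3312/-1.50959 = 15.455.
Smallest integer k = 16.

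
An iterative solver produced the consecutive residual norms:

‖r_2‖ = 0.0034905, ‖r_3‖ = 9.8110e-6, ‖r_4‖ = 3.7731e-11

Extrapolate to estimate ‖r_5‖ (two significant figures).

First estimate the order: p ≈ ln(‖r_4‖/‖r_3‖) / ln(‖r_3‖/‖r_2‖) = ln(3.7731e-11/9.8110e-6)/ln(9.8110e-6/0.0034905) = ln(3.84579e-06)/ln(0.00281077) ≈ 2.1226.
Then ‖r_5‖ ≈ ‖r_4‖·(‖r_4‖/‖r_3‖)^p = 3.7731e-11·(3.84579e-06)^2.1226 = 3.7731e-11·3.20694e-12 ≈ 1.21e-22.

1.2e-22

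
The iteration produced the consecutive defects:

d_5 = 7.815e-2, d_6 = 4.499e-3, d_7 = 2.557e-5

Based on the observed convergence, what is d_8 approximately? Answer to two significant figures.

First estimate the order: p ≈ ln(d_7/d_6) / ln(d_6/d_5) = ln(2.557e-5/4.499e-3)/ln(4.499e-3/7.815e-2) = ln(0.00568349)/ln(0.0575688) ≈ 1.8111.
Then d_8 ≈ d_7·(d_7/d_6)^p = 2.557e-5·(0.00568349)^1.8111 = 2.557e-5·8.57795e-05 ≈ 2.193e-09.

2.2e-9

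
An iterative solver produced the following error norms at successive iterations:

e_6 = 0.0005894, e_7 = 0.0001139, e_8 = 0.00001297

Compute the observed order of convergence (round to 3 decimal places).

1.322

p ≈ ln(e_8/e_7) / ln(e_7/e_6)
  = ln(0.00001297/0.0001139) / ln(0.0001139/0.0005894)
  = ln(0.113872) / ln(0.193247)
  = -2.172680 / -1.643786 ≈ 1.321754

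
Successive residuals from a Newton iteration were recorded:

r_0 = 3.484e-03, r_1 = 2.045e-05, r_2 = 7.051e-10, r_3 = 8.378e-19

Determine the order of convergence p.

Consecutive ratios: r_3/r_2 = 8.378e-19/7.051e-10 = 1.1882e-09, r_2/r_1 = 7.051e-10/2.045e-05 = 3.44792e-05.
p ≈ ln(1.1882e-09)/ln(3.44792e-05) = -20.5508/-10.2752 ≈ 2.00.
So the convergence is quadratic (order 2).

2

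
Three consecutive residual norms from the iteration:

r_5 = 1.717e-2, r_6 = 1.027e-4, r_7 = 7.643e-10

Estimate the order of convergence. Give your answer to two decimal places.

2.31

p ≈ ln(r_7/r_6) / ln(r_6/r_5)
  = ln(7.643e-10/1.027e-4) / ln(1.027e-4/1.717e-2)
  = ln(7.44206e-06) / ln(0.00598136)
  = -11.80836 / -5.11911 ≈ 2.30672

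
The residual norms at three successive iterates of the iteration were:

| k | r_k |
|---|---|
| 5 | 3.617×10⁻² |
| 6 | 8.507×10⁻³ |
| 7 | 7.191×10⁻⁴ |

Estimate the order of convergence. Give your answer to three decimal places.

1.707

p ≈ ln(r_7/r_6) / ln(r_6/r_5)
  = ln(7.191×10⁻⁴/8.507×10⁻³) / ln(8.507×10⁻³/3.617×10⁻²)
  = ln(0.0845304) / ln(0.235195)
  = -2.470644 / -1.447340 ≈ 1.707024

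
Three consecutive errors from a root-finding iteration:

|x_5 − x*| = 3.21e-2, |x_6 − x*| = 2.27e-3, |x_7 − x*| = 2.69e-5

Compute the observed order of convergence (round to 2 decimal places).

1.67

p ≈ ln(|x_7 − x*|/|x_6 − x*|) / ln(|x_6 − x*|/|x_5 − x*|)
  = ln(2.69e-5/2.27e-3) / ln(2.27e-3/3.21e-2)
  = ln(0.0118502) / ln(0.0707165)
  = -4.43541 / -2.64908 ≈ 1.67432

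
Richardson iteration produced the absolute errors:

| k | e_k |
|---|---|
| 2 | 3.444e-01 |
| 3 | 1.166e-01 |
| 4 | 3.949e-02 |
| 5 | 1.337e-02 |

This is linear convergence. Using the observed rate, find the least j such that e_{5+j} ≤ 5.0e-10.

16

Rate ρ ≈ e_5/e_4 = 1.337e-02/3.949e-02 = 0.3386.
After j more steps, e_{5+j} ≈ 1.337e-02·ρ^j; need ρ^j ≤ 5.0e-10/1.337e-02 = 3.73972e-08.
j ≥ ln(3.73972e-08)/ln(0.3386) = -17.1017/-1.08294 = 15.792.
So 16 more iterations are needed.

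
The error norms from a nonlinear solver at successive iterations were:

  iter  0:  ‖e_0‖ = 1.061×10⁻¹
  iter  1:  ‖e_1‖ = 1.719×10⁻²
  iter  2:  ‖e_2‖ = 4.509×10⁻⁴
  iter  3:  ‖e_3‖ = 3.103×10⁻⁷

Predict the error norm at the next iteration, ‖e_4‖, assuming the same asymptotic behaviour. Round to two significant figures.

1.5e-13

First estimate the order: p ≈ ln(‖e_3‖/‖e_2‖) / ln(‖e_2‖/‖e_1‖) = ln(3.103×10⁻⁷/4.509×10⁻⁴)/ln(4.509×10⁻⁴/1.719×10⁻²) = ln(0.000688179)/ln(0.0262304) ≈ 1.9999.
Then ‖e_4‖ ≈ ‖e_3‖·(‖e_3‖/‖e_2‖)^p = 3.103×10⁻⁷·(0.000688179)^1.9999 = 3.103×10⁻⁷·4.73935e-07 ≈ 1.471e-13.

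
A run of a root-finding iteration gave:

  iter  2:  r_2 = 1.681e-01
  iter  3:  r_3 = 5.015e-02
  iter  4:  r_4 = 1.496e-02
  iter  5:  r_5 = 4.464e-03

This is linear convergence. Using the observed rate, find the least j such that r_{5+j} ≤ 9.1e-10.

Rate ρ ≈ r_5/r_4 = 4.464e-03/1.496e-02 = 0.2984.
After j more steps, r_{5+j} ≈ 4.464e-03·ρ^j; need ρ^j ≤ 9.1e-10/4.464e-03 = 2.03853e-07.
j ≥ ln(2.03853e-07)/ln(0.2984) = -15.4059/-1.20932 = 12.739.
So 13 more iterations are needed.

13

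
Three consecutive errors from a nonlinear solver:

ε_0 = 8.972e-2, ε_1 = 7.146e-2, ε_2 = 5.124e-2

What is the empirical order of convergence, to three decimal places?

p ≈ ln(ε_2/ε_1) / ln(ε_1/ε_0)
  = ln(5.124e-2/7.146e-2) / ln(7.146e-2/8.972e-2)
  = ln(0.717045) / ln(0.796478)
  = -0.332617 / -0.227556 ≈ 1.461693

1.462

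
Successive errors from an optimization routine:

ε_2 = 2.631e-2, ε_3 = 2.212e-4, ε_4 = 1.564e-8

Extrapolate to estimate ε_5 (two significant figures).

First estimate the order: p ≈ ln(ε_4/ε_3) / ln(ε_3/ε_2) = ln(1.564e-8/2.212e-4)/ln(2.212e-4/2.631e-2) = ln(7.07052e-05)/ln(0.00840745) ≈ 1.9999.
Then ε_5 ≈ ε_4·(ε_4/ε_3)^p = 1.564e-8·(7.07052e-05)^1.9999 = 1.564e-8·5.00401e-09 ≈ 7.826e-17.

7.8e-17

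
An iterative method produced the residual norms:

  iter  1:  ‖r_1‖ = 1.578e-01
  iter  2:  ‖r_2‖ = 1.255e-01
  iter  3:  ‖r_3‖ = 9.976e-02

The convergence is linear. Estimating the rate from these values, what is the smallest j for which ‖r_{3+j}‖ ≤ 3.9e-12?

105

Rate ρ ≈ ‖r_3‖/‖r_2‖ = 9.976e-02/1.255e-01 = 0.7949.
After j more steps, ‖r_{3+j}‖ ≈ 9.976e-02·ρ^j; need ρ^j ≤ 3.9e-12/9.976e-02 = 3.90938e-11.
j ≥ ln(3.90938e-11)/ln(0.7949) = -23.9651/-0.22954 = 104.405.
So 105 more iterations are needed.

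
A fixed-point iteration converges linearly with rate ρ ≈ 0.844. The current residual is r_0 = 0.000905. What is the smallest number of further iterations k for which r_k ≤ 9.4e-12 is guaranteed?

109

After k steps, r_k ≈ 0.000905·0.844^k.
Need 0.844^k ≤ 9.4e-12/0.000905 = 1.03867e-08.
k ≥ ln(1.03867e-08)/ln(0.844) = -18.3827/-0.16960 = 108.389.
Smallest integer k = 109.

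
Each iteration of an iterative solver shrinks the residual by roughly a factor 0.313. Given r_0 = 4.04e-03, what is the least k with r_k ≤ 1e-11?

After k steps, r_k ≈ 4.04e-03·0.313^k.
Need 0.313^k ≤ 1e-11/4.04e-03 = 2.47525e-09.
k ≥ ln(2.47525e-09)/ln(0.313) = -19.8169/-1.16155 = 17.061.
Smallest integer k = 18.

18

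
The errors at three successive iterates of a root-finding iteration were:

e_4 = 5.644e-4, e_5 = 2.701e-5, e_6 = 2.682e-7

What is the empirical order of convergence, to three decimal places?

p ≈ ln(e_6/e_5) / ln(e_5/e_4)
  = ln(2.682e-7/2.701e-5) / ln(2.701e-5/5.644e-4)
  = ln(0.00992966) / ln(0.0478561)
  = -4.612229 / -3.039557 ≈ 1.517402

1.517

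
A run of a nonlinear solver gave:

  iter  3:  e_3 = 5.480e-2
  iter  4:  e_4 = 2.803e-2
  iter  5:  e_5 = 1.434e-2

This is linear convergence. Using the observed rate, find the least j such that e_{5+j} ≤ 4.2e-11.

Rate ρ ≈ e_5/e_4 = 1.434e-2/2.803e-2 = 0.5116.
After j more steps, e_{5+j} ≈ 1.434e-2·ρ^j; need ρ^j ≤ 4.2e-11/1.434e-2 = 2.92887e-09.
j ≥ ln(2.92887e-09)/ln(0.5116) = -19.6486/-0.67021 = 29.317.
So 30 more iterations are needed.

30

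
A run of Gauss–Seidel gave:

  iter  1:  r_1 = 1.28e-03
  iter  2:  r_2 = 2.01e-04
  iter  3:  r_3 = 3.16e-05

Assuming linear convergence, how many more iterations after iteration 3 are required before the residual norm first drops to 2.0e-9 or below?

6

Rate ρ ≈ r_3/r_2 = 3.16e-05/2.01e-04 = 0.1572.
After j more steps, r_{3+j} ≈ 3.16e-05·ρ^j; need ρ^j ≤ 2.0e-9/3.16e-05 = 6.32911e-05.
j ≥ ln(6.32911e-05)/ln(0.1572) = -9.6678/-1.85024 = 5.225.
So 6 more iterations are needed.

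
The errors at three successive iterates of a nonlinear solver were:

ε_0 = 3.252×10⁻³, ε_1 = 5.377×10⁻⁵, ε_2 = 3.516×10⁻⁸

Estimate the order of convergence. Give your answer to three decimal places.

p ≈ ln(ε_2/ε_1) / ln(ε_1/ε_0)
  = ln(3.516×10⁻⁸/5.377×10⁻⁵) / ln(5.377×10⁻⁵/3.252×10⁻³)
  = ln(0.000653896) / ln(0.0165344)
  = -7.332562 / -4.102312 ≈ 1.787422

1.787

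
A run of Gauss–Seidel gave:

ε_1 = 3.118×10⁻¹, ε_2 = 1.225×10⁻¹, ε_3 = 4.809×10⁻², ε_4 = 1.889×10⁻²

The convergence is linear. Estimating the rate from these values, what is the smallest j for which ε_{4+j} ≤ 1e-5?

9

Rate ρ ≈ ε_4/ε_3 = 1.889×10⁻²/4.809×10⁻² = 0.3928.
After j more steps, ε_{4+j} ≈ 1.889×10⁻²·ρ^j; need ρ^j ≤ 1e-5/1.889×10⁻² = 0.000529381.
j ≥ ln(0.000529381)/ln(0.3928) = -7.5438/-0.93445 = 8.073.
So 9 more iterations are needed.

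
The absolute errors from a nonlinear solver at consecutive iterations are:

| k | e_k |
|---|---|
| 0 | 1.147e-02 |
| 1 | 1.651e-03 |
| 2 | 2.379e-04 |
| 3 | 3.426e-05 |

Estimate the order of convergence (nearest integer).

1

Consecutive ratios: e_3/e_2 = 3.426e-05/2.379e-04 = 0.14401, e_2/e_1 = 2.379e-04/1.651e-03 = 0.144094.
p ≈ ln(0.14401)/ln(0.144094) = -1.9379/-1.9373 ≈ 1.00.
So the convergence is linear (order 1).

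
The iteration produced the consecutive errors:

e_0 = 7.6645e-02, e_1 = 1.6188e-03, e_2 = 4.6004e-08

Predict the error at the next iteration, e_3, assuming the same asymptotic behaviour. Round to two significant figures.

First estimate the order: p ≈ ln(e_2/e_1) / ln(e_1/e_0) = ln(4.6004e-08/1.6188e-03)/ln(1.6188e-03/7.6645e-02) = ln(2.84186e-05)/ln(0.0211208) ≈ 2.7138.
Then e_3 ≈ e_2·(e_2/e_1)^p = 4.6004e-08·(2.84186e-05)^2.7138 = 4.6004e-08·4.59184e-13 ≈ 2.112e-20.

2.1e-20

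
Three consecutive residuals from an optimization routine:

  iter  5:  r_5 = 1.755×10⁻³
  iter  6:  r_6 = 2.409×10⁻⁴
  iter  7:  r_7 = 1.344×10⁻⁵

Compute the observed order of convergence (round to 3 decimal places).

1.453

p ≈ ln(r_7/r_6) / ln(r_6/r_5)
  = ln(1.344×10⁻⁵/2.409×10⁻⁴) / ln(2.409×10⁻⁴/1.755×10⁻³)
  = ln(0.0557908) / ln(0.137265)
  = -2.886146 / -1.985842 ≈ 1.453361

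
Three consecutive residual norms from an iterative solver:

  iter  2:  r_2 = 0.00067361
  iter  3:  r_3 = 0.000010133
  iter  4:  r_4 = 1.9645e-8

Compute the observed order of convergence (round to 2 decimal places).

1.49

p ≈ ln(r_4/r_3) / ln(r_3/r_2)
  = ln(1.9645e-8/0.000010133) / ln(0.000010133/0.00067361)
  = ln(0.00193872) / ln(0.0150428)
  = -6.24573 / -4.19686 ≈ 1.48819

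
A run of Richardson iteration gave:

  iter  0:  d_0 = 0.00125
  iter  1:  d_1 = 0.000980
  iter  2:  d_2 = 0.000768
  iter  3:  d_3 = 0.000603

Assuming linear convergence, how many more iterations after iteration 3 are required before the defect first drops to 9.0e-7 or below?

27

Rate ρ ≈ d_3/d_2 = 0.000603/0.000768 = 0.7852.
After j more steps, d_{3+j} ≈ 0.000603·ρ^j; need ρ^j ≤ 9.0e-7/0.000603 = 0.00149254.
j ≥ ln(0.00149254)/ln(0.7852) = -6.5073/-0.24182 = 26.910.
So 27 more iterations are needed.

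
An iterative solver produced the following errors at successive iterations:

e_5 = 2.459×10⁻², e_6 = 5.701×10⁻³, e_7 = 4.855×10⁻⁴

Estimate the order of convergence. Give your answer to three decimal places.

p ≈ ln(e_7/e_6) / ln(e_6/e_5)
  = ln(4.855×10⁻⁴/5.701×10⁻³) / ln(5.701×10⁻³/2.459×10⁻²)
  = ln(0.0851605) / ln(0.231842)
  = -2.463218 / -1.461699 ≈ 1.685175

1.685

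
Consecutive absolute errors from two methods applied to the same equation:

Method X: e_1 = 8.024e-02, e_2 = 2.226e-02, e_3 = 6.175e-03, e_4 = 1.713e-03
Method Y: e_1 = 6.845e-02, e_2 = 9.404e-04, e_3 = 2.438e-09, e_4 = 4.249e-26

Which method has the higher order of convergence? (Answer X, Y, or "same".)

Method X: p ≈ ln(1.713e-03/6.175e-03)/ln(6.175e-03/2.226e-02) ≈ 1.00.
Method Y: p ≈ ln(4.249e-26/2.438e-09)/ln(2.438e-09/9.404e-04) ≈ 3.00.
Method Y has the higher order (≈3.0 vs ≈1.0).

Y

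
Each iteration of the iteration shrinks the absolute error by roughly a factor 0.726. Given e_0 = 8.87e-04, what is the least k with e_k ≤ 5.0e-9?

After k steps, e_k ≈ 8.87e-04·0.726^k.
Need 0.726^k ≤ 5.0e-9/8.87e-04 = 5.63698e-06.
k ≥ ln(5.63698e-06)/ln(0.726) = -12.0862/-0.32021 = 37.745.
Smallest integer k = 38.

38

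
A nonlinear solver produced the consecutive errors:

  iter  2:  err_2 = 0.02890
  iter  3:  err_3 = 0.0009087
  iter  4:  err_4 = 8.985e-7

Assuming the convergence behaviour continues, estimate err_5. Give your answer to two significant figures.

First estimate the order: p ≈ ln(err_4/err_3) / ln(err_3/err_2) = ln(8.985e-7/0.0009087)/ln(0.0009087/0.02890) = ln(0.000988775)/ln(0.0314429) ≈ 2.0000.
Then err_5 ≈ err_4·(err_4/err_3)^p = 8.985e-7·(0.000988775)^2.0000 = 8.985e-7·9.77676e-07 ≈ 8.784e-13.

8.8e-13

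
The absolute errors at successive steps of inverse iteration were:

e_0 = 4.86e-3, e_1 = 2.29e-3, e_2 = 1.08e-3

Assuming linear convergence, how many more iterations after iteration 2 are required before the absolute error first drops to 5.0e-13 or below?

29

Rate ρ ≈ e_2/e_1 = 1.08e-3/2.29e-3 = 0.4716.
After j more steps, e_{2+j} ≈ 1.08e-3·ρ^j; need ρ^j ≤ 5.0e-13/1.08e-3 = 4.62963e-10.
j ≥ ln(4.62963e-10)/ln(0.4716) = -21.4934/-0.75162 = 28.596.
So 29 more iterations are needed.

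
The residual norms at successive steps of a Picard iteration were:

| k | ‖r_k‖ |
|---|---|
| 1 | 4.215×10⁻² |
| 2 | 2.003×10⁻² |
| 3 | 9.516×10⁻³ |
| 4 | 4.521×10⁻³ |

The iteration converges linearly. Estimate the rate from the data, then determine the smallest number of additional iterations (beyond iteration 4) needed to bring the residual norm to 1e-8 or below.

18

Rate ρ ≈ ‖r_4‖/‖r_3‖ = 4.521×10⁻³/9.516×10⁻³ = 0.4751.
After j more steps, ‖r_{4+j}‖ ≈ 4.521×10⁻³·ρ^j; need ρ^j ≤ 1e-8/4.521×10⁻³ = 2.2119e-06.
j ≥ ln(2.2119e-06)/ln(0.4751) = -13.0217/-0.74423 = 17.497.
So 18 more iterations are needed.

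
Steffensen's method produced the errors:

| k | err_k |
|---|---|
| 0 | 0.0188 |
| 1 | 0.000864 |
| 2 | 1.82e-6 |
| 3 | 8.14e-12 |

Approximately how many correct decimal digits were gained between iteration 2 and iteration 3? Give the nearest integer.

Digits gained ≈ log₁₀(err_2/err_3) = log₁₀(1.82e-6/8.14e-12) = log₁₀(223587) ≈ 5.349.

5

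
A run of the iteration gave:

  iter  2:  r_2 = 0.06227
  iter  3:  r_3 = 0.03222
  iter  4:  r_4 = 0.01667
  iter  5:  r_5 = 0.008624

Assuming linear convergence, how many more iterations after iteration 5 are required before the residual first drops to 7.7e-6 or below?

11

Rate ρ ≈ r_5/r_4 = 0.008624/0.01667 = 0.5173.
After j more steps, r_{5+j} ≈ 0.008624·ρ^j; need ρ^j ≤ 7.7e-6/0.008624 = 0.000892857.
j ≥ ln(0.000892857)/ln(0.5173) = -7.0211/-0.65913 = 10.652.
So 11 more iterations are needed.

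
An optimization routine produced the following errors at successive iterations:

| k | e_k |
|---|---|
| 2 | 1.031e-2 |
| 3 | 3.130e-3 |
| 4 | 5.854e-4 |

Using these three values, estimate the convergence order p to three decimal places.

p ≈ ln(e_4/e_3) / ln(e_3/e_2)
  = ln(5.854e-4/3.130e-3) / ln(3.130e-3/1.031e-2)
  = ln(0.187029) / ln(0.303589)
  = -1.676492 / -1.192080 ≈ 1.406359

1.406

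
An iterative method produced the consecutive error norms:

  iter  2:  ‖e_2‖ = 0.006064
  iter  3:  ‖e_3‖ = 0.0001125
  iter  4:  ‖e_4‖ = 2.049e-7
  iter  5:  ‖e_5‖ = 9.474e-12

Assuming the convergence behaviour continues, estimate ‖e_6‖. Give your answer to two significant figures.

1.3e-18

First estimate the order: p ≈ ln(‖e_5‖/‖e_4‖) / ln(‖e_4‖/‖e_3‖) = ln(9.474e-12/2.049e-7)/ln(2.049e-7/0.0001125) = ln(4.62372e-05)/ln(0.00182133) ≈ 1.5823.
Then ‖e_6‖ ≈ ‖e_5‖·(‖e_5‖/‖e_4‖)^p = 9.474e-12·(4.62372e-05)^1.5823 = 9.474e-12·1.38266e-07 ≈ 1.31e-18.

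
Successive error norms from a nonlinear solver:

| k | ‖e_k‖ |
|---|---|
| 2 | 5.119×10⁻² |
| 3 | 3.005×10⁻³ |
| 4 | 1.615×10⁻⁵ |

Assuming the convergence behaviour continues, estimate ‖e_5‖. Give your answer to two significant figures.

First estimate the order: p ≈ ln(‖e_4‖/‖e_3‖) / ln(‖e_3‖/‖e_2‖) = ln(1.615×10⁻⁵/3.005×10⁻³)/ln(3.005×10⁻³/5.119×10⁻²) = ln(0.00537438)/ln(0.0587029) ≈ 1.8433.
Then ‖e_5‖ ≈ ‖e_4‖·(‖e_4‖/‖e_3‖)^p = 1.615×10⁻⁵·(0.00537438)^1.8433 = 1.615×10⁻⁵·6.5511e-05 ≈ 1.058e-09.

1.1e-9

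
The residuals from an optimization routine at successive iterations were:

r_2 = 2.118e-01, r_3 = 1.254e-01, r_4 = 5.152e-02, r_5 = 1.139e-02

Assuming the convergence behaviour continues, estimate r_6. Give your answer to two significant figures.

First estimate the order: p ≈ ln(r_5/r_4) / ln(r_4/r_3) = ln(1.139e-02/5.152e-02)/ln(5.152e-02/1.254e-01) = ln(0.221079)/ln(0.410845) ≈ 1.6966.
Then r_6 ≈ r_5·(r_5/r_4)^p = 1.139e-02·(0.221079)^1.6966 = 1.139e-02·0.0772608 ≈ 0.00088.

8.8e-4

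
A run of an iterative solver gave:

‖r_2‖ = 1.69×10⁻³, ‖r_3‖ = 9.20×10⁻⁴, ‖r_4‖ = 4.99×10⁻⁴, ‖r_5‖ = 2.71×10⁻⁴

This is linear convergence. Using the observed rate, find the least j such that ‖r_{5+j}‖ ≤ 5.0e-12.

Rate ρ ≈ ‖r_5‖/‖r_4‖ = 2.71×10⁻⁴/4.99×10⁻⁴ = 0.5431.
After j more steps, ‖r_{5+j}‖ ≈ 2.71×10⁻⁴·ρ^j; need ρ^j ≤ 5.0e-12/2.71×10⁻⁴ = 1.84502e-08.
j ≥ ln(1.84502e-08)/ln(0.5431) = -17.8082/-0.61046 = 29.172.
So 30 more iterations are needed.

30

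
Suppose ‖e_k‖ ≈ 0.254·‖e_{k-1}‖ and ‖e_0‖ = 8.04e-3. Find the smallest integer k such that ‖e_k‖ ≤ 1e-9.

12

After k steps, ‖e_k‖ ≈ 8.04e-3·0.254^k.
Need 0.254^k ≤ 1e-9/8.04e-3 = 1.24378e-07.
k ≥ ln(1.24378e-07)/ln(0.254) = -15.8999/-1.37042 = 11.602.
Smallest integer k = 12.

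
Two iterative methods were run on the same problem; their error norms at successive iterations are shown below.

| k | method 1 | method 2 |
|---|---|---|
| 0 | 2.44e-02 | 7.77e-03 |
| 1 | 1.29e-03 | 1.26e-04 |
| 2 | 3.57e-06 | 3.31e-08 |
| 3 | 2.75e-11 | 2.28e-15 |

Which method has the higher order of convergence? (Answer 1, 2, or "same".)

Method 1: p ≈ ln(2.75e-11/3.57e-06)/ln(3.57e-06/1.29e-03) ≈ 2.00.
Method 2: p ≈ ln(2.28e-15/3.31e-08)/ln(3.31e-08/1.26e-04) ≈ 2.00.
Both orders ≈ 2.0 — effectively the same.

same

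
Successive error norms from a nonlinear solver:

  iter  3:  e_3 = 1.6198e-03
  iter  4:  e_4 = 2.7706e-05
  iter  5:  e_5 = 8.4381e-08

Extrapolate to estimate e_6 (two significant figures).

First estimate the order: p ≈ ln(e_5/e_4) / ln(e_4/e_3) = ln(8.4381e-08/2.7706e-05)/ln(2.7706e-05/1.6198e-03) = ln(0.00304559)/ln(0.0171046) ≈ 1.4242.
Then e_6 ≈ e_5·(e_5/e_4)^p = 8.4381e-08·(0.00304559)^1.4242 = 8.4381e-08·0.000260762 ≈ 2.2e-11.

2.2e-11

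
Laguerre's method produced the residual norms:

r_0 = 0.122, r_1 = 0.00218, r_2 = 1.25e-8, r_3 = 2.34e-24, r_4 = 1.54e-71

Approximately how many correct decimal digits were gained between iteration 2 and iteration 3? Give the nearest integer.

Digits gained ≈ log₁₀(r_2/r_3) = log₁₀(1.25e-8/2.34e-24) = log₁₀(5.34188e+15) ≈ 15.728.

16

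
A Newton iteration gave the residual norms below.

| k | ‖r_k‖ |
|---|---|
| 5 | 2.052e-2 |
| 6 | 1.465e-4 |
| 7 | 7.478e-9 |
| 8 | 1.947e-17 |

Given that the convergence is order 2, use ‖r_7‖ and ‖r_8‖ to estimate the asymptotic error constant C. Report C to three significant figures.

C ≈ ‖r_8‖ / ‖r_7‖^2
  = 1.947e-17 / (7.478e-9)^2
  = 1.947e-17 / 5.59205e-17 ≈ 0.34817

0.348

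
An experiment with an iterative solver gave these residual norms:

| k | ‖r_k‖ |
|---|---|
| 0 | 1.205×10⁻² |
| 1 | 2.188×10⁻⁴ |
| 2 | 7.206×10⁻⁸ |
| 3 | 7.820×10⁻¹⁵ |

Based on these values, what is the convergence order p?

2

Consecutive ratios: ‖r_3‖/‖r_2‖ = 7.820×10⁻¹⁵/7.206×10⁻⁸ = 1.08521e-07, ‖r_2‖/‖r_1‖ = 7.206×10⁻⁸/2.188×10⁻⁴ = 0.000329342.
p ≈ ln(1.08521e-07)/ln(0.000329342) = -16.0363/-8.0184 ≈ 2.00.
So the convergence is quadratic (order 2).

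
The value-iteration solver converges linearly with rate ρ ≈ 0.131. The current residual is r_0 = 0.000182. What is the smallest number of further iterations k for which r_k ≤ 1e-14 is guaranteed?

After k steps, r_k ≈ 0.000182·0.131^k.
Need 0.131^k ≤ 1e-14/0.000182 = 5.49451e-11.
k ≥ ln(5.49451e-11)/ln(0.131) = -23.6247/-2.03256 = 11.623.
Smallest integer k = 12.

12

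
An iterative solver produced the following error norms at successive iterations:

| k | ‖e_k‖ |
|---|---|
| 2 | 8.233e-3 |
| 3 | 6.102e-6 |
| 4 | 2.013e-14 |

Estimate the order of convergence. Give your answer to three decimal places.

2.710

p ≈ ln(‖e_4‖/‖e_3‖) / ln(‖e_3‖/‖e_2‖)
  = ln(2.013e-14/6.102e-6) / ln(6.102e-6/8.233e-3)
  = ln(3.29892e-09) / ln(0.000741164)
  = -19.529671 / -7.207289 ≈ 2.709711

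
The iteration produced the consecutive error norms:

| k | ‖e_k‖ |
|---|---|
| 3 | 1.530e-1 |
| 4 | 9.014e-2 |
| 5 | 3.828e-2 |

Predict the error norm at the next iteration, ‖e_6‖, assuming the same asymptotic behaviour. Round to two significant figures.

First estimate the order: p ≈ ln(‖e_5‖/‖e_4‖) / ln(‖e_4‖/‖e_3‖) = ln(3.828e-2/9.014e-2)/ln(9.014e-2/1.530e-1) = ln(0.424673)/ln(0.58915) ≈ 1.6187.
Then ‖e_6‖ ≈ ‖e_5‖·(‖e_5‖/‖e_4‖)^p = 3.828e-2·(0.424673)^1.6187 = 3.828e-2·0.249995 ≈ 0.00957.

9.6e-3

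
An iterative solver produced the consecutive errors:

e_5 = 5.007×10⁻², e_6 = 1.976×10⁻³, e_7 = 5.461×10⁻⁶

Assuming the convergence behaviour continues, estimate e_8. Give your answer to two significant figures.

First estimate the order: p ≈ ln(e_7/e_6) / ln(e_6/e_5) = ln(5.461×10⁻⁶/1.976×10⁻³)/ln(1.976×10⁻³/5.007×10⁻²) = ln(0.00276366)/ln(0.0394647) ≈ 1.8226.
Then e_8 ≈ e_7·(e_7/e_6)^p = 5.461×10⁻⁶·(0.00276366)^1.8226 = 5.461×10⁻⁶·2.17195e-05 ≈ 1.186e-10.

1.2e-10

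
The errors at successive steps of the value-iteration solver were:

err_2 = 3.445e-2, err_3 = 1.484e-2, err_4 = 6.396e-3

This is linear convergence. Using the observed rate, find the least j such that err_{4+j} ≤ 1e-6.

Rate ρ ≈ err_4/err_3 = 6.396e-3/1.484e-2 = 0.4310.
After j more steps, err_{4+j} ≈ 6.396e-3·ρ^j; need ρ^j ≤ 1e-6/6.396e-3 = 0.000156348.
j ≥ ln(0.000156348)/ln(0.4310) = -8.7634/-0.84165 = 10.412.
So 11 more iterations are needed.

11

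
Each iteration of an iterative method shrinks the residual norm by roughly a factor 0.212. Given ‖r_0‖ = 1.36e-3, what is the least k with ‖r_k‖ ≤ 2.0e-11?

12

After k steps, ‖r_k‖ ≈ 1.36e-3·0.212^k.
Need 0.212^k ≤ 2.0e-11/1.36e-3 = 1.47059e-08.
k ≥ ln(1.47059e-08)/ln(0.212) = -18.0350/-1.55117 = 11.627.
Smallest integer k = 12.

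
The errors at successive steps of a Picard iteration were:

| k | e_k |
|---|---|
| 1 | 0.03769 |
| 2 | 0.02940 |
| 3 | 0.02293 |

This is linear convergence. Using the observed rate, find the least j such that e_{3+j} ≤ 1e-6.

Rate ρ ≈ e_3/e_2 = 0.02293/0.02940 = 0.7799.
After j more steps, e_{3+j} ≈ 0.02293·ρ^j; need ρ^j ≤ 1e-6/0.02293 = 4.3611e-05.
j ≥ ln(4.3611e-05)/ln(0.7799) = -10.0402/-0.24859 = 40.389.
So 41 more iterations are needed.

41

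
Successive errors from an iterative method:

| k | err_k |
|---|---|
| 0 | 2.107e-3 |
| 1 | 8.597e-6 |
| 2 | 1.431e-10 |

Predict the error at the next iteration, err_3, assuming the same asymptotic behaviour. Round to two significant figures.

4.0e-20

First estimate the order: p ≈ ln(err_2/err_1) / ln(err_1/err_0) = ln(1.431e-10/8.597e-6)/ln(8.597e-6/2.107e-3) = ln(1.66453e-05)/ln(0.00408021) ≈ 2.0000.
Then err_3 ≈ err_2·(err_2/err_1)^p = 1.431e-10·(1.66453e-05)^2.0000 = 1.431e-10·2.77066e-10 ≈ 3.965e-20.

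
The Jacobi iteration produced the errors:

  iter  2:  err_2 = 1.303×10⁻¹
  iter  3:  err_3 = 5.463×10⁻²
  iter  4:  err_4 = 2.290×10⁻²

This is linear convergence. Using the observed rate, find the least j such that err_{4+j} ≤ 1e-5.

Rate ρ ≈ err_4/err_3 = 2.290×10⁻²/5.463×10⁻² = 0.4192.
After j more steps, err_{4+j} ≈ 2.290×10⁻²·ρ^j; need ρ^j ≤ 1e-5/2.290×10⁻² = 0.000436681.
j ≥ ln(0.000436681)/ln(0.4192) = -7.7363/-0.86941 = 8.898.
So 9 more iterations are needed.

9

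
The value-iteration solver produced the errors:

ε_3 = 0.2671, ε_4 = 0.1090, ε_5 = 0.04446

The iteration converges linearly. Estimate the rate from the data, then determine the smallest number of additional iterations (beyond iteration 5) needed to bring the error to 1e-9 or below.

Rate ρ ≈ ε_5/ε_4 = 0.04446/0.1090 = 0.4079.
After j more steps, ε_{5+j} ≈ 0.04446·ρ^j; need ρ^j ≤ 1e-9/0.04446 = 2.24921e-08.
j ≥ ln(2.24921e-08)/ln(0.4079) = -17.6101/-0.89673 = 19.638.
So 20 more iterations are needed.

20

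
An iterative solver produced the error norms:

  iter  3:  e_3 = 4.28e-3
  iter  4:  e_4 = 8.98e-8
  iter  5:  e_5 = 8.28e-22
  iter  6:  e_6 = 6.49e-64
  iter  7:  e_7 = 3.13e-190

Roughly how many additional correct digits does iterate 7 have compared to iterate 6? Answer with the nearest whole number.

126

Digits gained ≈ log₁₀(e_6/e_7) = log₁₀(6.49e-64/3.13e-190) = log₁₀(2.07348e+126) ≈ 126.317.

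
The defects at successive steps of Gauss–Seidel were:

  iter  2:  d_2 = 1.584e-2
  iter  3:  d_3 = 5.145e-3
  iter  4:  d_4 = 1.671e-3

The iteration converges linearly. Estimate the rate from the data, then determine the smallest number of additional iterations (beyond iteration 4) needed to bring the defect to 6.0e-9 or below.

12

Rate ρ ≈ d_4/d_3 = 1.671e-3/5.145e-3 = 0.3248.
After j more steps, d_{4+j} ≈ 1.671e-3·ρ^j; need ρ^j ≤ 6.0e-9/1.671e-3 = 3.59066e-06.
j ≥ ln(3.59066e-06)/ln(0.3248) = -12.5372/-1.12455 = 11.149.
So 12 more iterations are needed.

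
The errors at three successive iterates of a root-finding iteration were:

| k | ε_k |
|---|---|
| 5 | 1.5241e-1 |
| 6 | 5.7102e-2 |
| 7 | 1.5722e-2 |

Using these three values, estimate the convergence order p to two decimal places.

p ≈ ln(ε_7/ε_6) / ln(ε_6/ε_5)
  = ln(1.5722e-2/5.7102e-2) / ln(5.7102e-2/1.5241e-1)
  = ln(0.275332) / ln(0.37466)
  = -1.28978 / -0.98174 ≈ 1.31377

1.31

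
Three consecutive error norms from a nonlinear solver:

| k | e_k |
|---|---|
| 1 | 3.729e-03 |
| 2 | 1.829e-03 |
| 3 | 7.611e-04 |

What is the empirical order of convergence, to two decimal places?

p ≈ ln(e_3/e_2) / ln(e_2/e_1)
  = ln(7.611e-04/1.829e-03) / ln(1.829e-03/3.729e-03)
  = ln(0.416129) / ln(0.49048)
  = -0.87676 / -0.71237 ≈ 1.23076

1.23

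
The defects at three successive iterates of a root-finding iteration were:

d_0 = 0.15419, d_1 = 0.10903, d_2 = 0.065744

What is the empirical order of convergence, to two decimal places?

p ≈ ln(d_2/d_1) / ln(d_1/d_0)
  = ln(0.065744/0.10903) / ln(0.10903/0.15419)
  = ln(0.60299) / ln(0.707115)
  = -0.50585 / -0.34656 ≈ 1.45963

1.46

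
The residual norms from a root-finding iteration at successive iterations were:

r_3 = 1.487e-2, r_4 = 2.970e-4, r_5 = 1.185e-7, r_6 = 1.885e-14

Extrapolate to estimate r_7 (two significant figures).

First estimate the order: p ≈ ln(r_6/r_5) / ln(r_5/r_4) = ln(1.885e-14/1.185e-7)/ln(1.185e-7/2.970e-4) = ln(1.59072e-07)/ln(0.00039899) ≈ 2.0001.
Then r_7 ≈ r_6·(r_6/r_5)^p = 1.885e-14·(1.59072e-07)^2.0001 = 1.885e-14·2.52643e-14 ≈ 4.762e-28.

4.8e-28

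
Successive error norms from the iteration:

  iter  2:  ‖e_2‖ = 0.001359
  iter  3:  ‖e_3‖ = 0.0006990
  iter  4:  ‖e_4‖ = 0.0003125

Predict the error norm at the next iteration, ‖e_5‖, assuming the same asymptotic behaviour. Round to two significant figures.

First estimate the order: p ≈ ln(‖e_4‖/‖e_3‖) / ln(‖e_3‖/‖e_2‖) = ln(0.0003125/0.0006990)/ln(0.0006990/0.001359) = ln(0.447067)/ln(0.514349) ≈ 1.2109.
Then ‖e_5‖ ≈ ‖e_4‖·(‖e_4‖/‖e_3‖)^p = 0.0003125·(0.447067)^1.2109 = 0.0003125·0.377256 ≈ 0.0001179.

1.2e-4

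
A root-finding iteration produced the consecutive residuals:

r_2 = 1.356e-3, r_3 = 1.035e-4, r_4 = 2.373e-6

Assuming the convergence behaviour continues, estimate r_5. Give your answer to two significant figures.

First estimate the order: p ≈ ln(r_4/r_3) / ln(r_3/r_2) = ln(2.373e-6/1.035e-4)/ln(1.035e-4/1.356e-3) = ln(0.0229275)/ln(0.0763274) ≈ 1.4675.
Then r_5 ≈ r_4·(r_4/r_3)^p = 2.373e-6·(0.0229275)^1.4675 = 2.373e-6·0.00392485 ≈ 9.314e-09.

9.3e-9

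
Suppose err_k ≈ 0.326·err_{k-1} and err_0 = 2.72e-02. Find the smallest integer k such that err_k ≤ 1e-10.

After k steps, err_k ≈ 2.72e-02·0.326^k.
Need 0.326^k ≤ 1e-10/2.72e-02 = 3.67647e-09.
k ≥ ln(3.67647e-09)/ln(0.326) = -19.4213/-1.12086 = 17.327.
Smallest integer k = 18.

18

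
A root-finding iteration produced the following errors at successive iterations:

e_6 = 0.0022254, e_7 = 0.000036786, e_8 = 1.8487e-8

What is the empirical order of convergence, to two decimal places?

1.85

p ≈ ln(e_8/e_7) / ln(e_7/e_6)
  = ln(1.8487e-8/0.000036786) / ln(0.000036786/0.0022254)
  = ln(0.000502555) / ln(0.0165301)
  = -7.59581 / -4.10257 ≈ 1.85148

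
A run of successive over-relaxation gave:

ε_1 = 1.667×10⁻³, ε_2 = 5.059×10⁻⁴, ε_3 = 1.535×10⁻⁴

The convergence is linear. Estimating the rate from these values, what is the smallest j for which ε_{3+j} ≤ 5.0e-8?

7

Rate ρ ≈ ε_3/ε_2 = 1.535×10⁻⁴/5.059×10⁻⁴ = 0.3034.
After j more steps, ε_{3+j} ≈ 1.535×10⁻⁴·ρ^j; need ρ^j ≤ 5.0e-8/1.535×10⁻⁴ = 0.000325733.
j ≥ ln(0.000325733)/ln(0.3034) = -8.0294/-1.19270 = 6.732.
So 7 more iterations are needed.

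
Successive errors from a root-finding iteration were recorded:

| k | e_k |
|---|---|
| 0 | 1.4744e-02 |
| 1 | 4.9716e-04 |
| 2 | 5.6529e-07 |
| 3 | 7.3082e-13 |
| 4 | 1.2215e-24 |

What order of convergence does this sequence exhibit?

Consecutive ratios: e_4/e_3 = 1.2215e-24/7.3082e-13 = 1.67141e-12, e_3/e_2 = 7.3082e-13/5.6529e-07 = 1.29282e-06.
p ≈ ln(1.67141e-12)/ln(1.29282e-06) = -27.1174/-13.5587 ≈ 2.00.
So the convergence is quadratic (order 2).

2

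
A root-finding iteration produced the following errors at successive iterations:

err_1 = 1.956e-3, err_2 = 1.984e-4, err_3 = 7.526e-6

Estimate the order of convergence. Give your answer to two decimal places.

1.43

p ≈ ln(err_3/err_2) / ln(err_2/err_1)
  = ln(7.526e-6/1.984e-4) / ln(1.984e-4/1.956e-3)
  = ln(0.0379335) / ln(0.101431)
  = -3.27192 / -2.28838 ≈ 1.42980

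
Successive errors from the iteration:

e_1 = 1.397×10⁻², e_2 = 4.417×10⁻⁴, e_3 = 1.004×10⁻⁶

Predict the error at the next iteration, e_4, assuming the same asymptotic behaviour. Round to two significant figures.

First estimate the order: p ≈ ln(e_3/e_2) / ln(e_2/e_1) = ln(1.004×10⁻⁶/4.417×10⁻⁴)/ln(4.417×10⁻⁴/1.397×10⁻²) = ln(0.00227304)/ln(0.0316178) ≈ 1.7622.
Then e_4 ≈ e_3·(e_3/e_2)^p = 1.004×10⁻⁶·(0.00227304)^1.7622 = 1.004×10⁻⁶·2.19691e-05 ≈ 2.206e-11.

2.2e-11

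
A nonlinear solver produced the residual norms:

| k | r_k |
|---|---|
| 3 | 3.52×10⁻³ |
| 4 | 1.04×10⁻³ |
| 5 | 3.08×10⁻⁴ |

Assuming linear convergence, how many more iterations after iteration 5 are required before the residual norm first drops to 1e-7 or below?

7

Rate ρ ≈ r_5/r_4 = 3.08×10⁻⁴/1.04×10⁻³ = 0.2962.
After j more steps, r_{5+j} ≈ 3.08×10⁻⁴·ρ^j; need ρ^j ≤ 1e-7/3.08×10⁻⁴ = 0.000324675.
j ≥ ln(0.000324675)/ln(0.2962) = -8.0327/-1.21672 = 6.602.
So 7 more iterations are needed.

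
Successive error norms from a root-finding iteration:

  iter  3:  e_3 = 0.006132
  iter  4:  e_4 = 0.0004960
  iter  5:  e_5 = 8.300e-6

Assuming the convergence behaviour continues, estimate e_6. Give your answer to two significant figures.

First estimate the order: p ≈ ln(e_5/e_4) / ln(e_4/e_3) = ln(8.300e-6/0.0004960)/ln(0.0004960/0.006132) = ln(0.0167339)/ln(0.0808871) ≈ 1.6266.
Then e_6 ≈ e_5·(e_5/e_4)^p = 8.300e-6·(0.0167339)^1.6266 = 8.300e-6·0.00128974 ≈ 1.07e-08.

1.1e-8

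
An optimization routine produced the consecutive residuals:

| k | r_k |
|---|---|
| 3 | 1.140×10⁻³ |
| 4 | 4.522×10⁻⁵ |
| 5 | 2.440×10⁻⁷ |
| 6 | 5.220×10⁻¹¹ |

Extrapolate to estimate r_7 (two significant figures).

First estimate the order: p ≈ ln(r_6/r_5) / ln(r_5/r_4) = ln(5.220×10⁻¹¹/2.440×10⁻⁷)/ln(2.440×10⁻⁷/4.522×10⁻⁵) = ln(0.000213934)/ln(0.00539584) ≈ 1.6181.
Then r_7 ≈ r_6·(r_6/r_5)^p = 5.220×10⁻¹¹·(0.000213934)^1.6181 = 5.220×10⁻¹¹·1.15352e-06 ≈ 6.021e-17.

6.0e-17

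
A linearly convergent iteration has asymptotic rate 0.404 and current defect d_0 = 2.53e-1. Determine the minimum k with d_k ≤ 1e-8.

After k steps, d_k ≈ 2.53e-1·0.404^k.
Need 0.404^k ≤ 1e-8/2.53e-1 = 3.95257e-08.
k ≥ ln(3.95257e-08)/ln(0.404) = -17.0463/-0.90634 = 18.808.
Smallest integer k = 19.

19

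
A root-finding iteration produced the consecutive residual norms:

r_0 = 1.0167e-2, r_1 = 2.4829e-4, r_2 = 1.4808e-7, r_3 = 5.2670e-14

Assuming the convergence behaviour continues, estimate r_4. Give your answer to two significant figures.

6.7e-27

First estimate the order: p ≈ ln(r_3/r_2) / ln(r_2/r_1) = ln(5.2670e-14/1.4808e-7)/ln(1.4808e-7/2.4829e-4) = ln(3.55686e-07)/ln(0.000596399) ≈ 2.0000.
Then r_4 ≈ r_3·(r_3/r_2)^p = 5.2670e-14·(3.55686e-07)^2.0000 = 5.2670e-14·1.26513e-13 ≈ 6.663e-27.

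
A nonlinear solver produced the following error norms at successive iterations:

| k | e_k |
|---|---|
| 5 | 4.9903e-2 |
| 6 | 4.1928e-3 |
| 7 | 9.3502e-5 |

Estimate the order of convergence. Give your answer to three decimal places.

1.536

p ≈ ln(e_7/e_6) / ln(e_6/e_5)
  = ln(9.3502e-5/4.1928e-3) / ln(4.1928e-3/4.9903e-2)
  = ln(0.0223006) / ln(0.084019)
  = -3.803142 / -2.476712 ≈ 1.535561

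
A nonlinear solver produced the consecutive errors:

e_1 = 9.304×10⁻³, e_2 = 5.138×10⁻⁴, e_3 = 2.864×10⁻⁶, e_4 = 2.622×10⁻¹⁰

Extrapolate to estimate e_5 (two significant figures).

1.5e-17

First estimate the order: p ≈ ln(e_4/e_3) / ln(e_3/e_2) = ln(2.622×10⁻¹⁰/2.864×10⁻⁶)/ln(2.864×10⁻⁶/5.138×10⁻⁴) = ln(9.15503e-05)/ln(0.00557415) ≈ 1.7918.
Then e_5 ≈ e_4·(e_4/e_3)^p = 2.622×10⁻¹⁰·(9.15503e-05)^1.7918 = 2.622×10⁻¹⁰·5.80901e-08 ≈ 1.523e-17.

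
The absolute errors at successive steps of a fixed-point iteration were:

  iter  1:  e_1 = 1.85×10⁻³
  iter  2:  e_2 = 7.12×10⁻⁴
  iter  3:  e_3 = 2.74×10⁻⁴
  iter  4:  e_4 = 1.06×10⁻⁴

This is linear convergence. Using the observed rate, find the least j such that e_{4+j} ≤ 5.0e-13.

Rate ρ ≈ e_4/e_3 = 1.06×10⁻⁴/2.74×10⁻⁴ = 0.3869.
After j more steps, e_{4+j} ≈ 1.06×10⁻⁴·ρ^j; need ρ^j ≤ 5.0e-13/1.06×10⁻⁴ = 4.71698e-09.
j ≥ ln(4.71698e-09)/ln(0.3869) = -19.1721/-0.94959 = 20.190.
So 21 more iterations are needed.

21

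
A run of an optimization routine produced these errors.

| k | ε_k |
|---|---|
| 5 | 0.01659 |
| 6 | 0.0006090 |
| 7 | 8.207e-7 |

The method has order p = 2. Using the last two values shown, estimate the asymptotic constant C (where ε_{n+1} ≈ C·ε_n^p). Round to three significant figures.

C ≈ ε_7 / ε_6^2
  = 8.207e-7 / (0.0006090)^2
  = 8.207e-7 / 3.70881e-07 ≈ 2.2128

2.21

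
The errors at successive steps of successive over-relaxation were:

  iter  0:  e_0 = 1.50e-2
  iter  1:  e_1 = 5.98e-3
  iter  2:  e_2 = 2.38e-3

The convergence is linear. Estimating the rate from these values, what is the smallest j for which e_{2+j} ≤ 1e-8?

Rate ρ ≈ e_2/e_1 = 2.38e-3/5.98e-3 = 0.3980.
After j more steps, e_{2+j} ≈ 2.38e-3·ρ^j; need ρ^j ≤ 1e-8/2.38e-3 = 4.20168e-06.
j ≥ ln(4.20168e-06)/ln(0.3980) = -12.3800/-0.92130 = 13.438.
So 14 more iterations are needed.

14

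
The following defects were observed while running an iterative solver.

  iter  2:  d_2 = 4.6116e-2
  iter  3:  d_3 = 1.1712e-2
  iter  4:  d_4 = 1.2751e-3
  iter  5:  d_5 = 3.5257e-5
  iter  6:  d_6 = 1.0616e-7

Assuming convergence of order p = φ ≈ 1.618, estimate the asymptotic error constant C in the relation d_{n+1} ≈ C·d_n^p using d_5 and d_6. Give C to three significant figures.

C ≈ d_6 / d_5^1.618
  = 1.0616e-7 / (3.5257e-5)^1.618
  = 1.0616e-7 / 6.24371e-08 ≈ 1.7003

1.70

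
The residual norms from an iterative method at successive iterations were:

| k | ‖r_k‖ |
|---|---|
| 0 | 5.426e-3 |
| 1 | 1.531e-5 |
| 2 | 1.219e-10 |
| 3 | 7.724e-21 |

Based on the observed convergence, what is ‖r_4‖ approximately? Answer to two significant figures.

3.1e-41

First estimate the order: p ≈ ln(‖r_3‖/‖r_2‖) / ln(‖r_2‖/‖r_1‖) = ln(7.724e-21/1.219e-10)/ln(1.219e-10/1.531e-5) = ln(6.33634e-11)/ln(7.96212e-06) ≈ 2.0000.
Then ‖r_4‖ ≈ ‖r_3‖·(‖r_3‖/‖r_2‖)^p = 7.724e-21·(6.33634e-11)^2.0000 = 7.724e-21·4.01492e-21 ≈ 3.101e-41.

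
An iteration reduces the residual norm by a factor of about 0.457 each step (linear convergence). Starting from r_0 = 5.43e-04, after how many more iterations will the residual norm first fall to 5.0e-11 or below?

After k steps, r_k ≈ 5.43e-04·0.457^k.
Need 0.457^k ≤ 5.0e-11/5.43e-04 = 9.2081e-08.
k ≥ ln(9.2081e-08)/ln(0.457) = -16.2006/-0.78307 = 20.689.
Smallest integer k = 21.

21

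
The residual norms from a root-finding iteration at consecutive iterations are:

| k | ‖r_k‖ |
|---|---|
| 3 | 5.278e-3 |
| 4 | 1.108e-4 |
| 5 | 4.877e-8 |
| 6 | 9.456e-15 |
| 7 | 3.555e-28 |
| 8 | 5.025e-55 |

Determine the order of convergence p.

2

Consecutive ratios: ‖r_8‖/‖r_7‖ = 5.025e-55/3.555e-28 = 1.4135e-27, ‖r_7‖/‖r_6‖ = 3.555e-28/9.456e-15 = 3.75952e-14.
p ≈ ln(1.4135e-27)/ln(3.75952e-14) = -61.8237/-30.9119 ≈ 2.00.
So the convergence is quadratic (order 2).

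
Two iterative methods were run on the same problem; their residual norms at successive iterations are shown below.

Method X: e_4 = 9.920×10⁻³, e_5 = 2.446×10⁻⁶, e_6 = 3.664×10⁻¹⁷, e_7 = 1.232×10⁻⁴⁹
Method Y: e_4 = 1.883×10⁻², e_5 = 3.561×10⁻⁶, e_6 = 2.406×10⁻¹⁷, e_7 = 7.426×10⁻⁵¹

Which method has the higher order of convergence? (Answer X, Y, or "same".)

same

Method X: p ≈ ln(1.232×10⁻⁴⁹/3.664×10⁻¹⁷)/ln(3.664×10⁻¹⁷/2.446×10⁻⁶) ≈ 3.00.
Method Y: p ≈ ln(7.426×10⁻⁵¹/2.406×10⁻¹⁷)/ln(2.406×10⁻¹⁷/3.561×10⁻⁶) ≈ 3.00.
Both orders ≈ 3.0 — effectively the same.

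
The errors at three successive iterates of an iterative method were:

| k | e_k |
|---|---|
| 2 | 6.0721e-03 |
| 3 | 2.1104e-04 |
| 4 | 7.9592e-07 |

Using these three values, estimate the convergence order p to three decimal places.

1.661

p ≈ ln(e_4/e_3) / ln(e_3/e_2)
  = ln(7.9592e-07/2.1104e-04) / ln(2.1104e-04/6.0721e-03)
  = ln(0.00377142) / ln(0.0347557)
  = -5.580304 / -3.359412 ≈ 1.661095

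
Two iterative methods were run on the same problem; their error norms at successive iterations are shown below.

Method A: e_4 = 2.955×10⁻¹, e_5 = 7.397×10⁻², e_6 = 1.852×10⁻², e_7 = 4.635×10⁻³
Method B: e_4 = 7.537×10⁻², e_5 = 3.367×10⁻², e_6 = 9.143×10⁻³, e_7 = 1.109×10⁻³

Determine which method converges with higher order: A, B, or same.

B

Method A: p ≈ ln(4.635×10⁻³/1.852×10⁻²)/ln(1.852×10⁻²/7.397×10⁻²) ≈ 1.00.
Method B: p ≈ ln(1.109×10⁻³/9.143×10⁻³)/ln(9.143×10⁻³/3.367×10⁻²) ≈ 1.62.
Method B has the higher order (≈1.6 vs ≈1.0).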